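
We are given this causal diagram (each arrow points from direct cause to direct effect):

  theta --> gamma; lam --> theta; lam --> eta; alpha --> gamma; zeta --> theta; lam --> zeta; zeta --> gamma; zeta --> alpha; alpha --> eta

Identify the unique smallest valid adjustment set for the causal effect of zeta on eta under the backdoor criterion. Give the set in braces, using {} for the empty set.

Variables eligible for adjustment (non-descendants of zeta, excluding zeta and eta): {lam}.
Backdoor paths from zeta to eta:
  P1: zeta <- lam -> eta
  P2: zeta <- lam -> theta -> gamma <- alpha -> eta
The empty set is not sufficient: P1 (zeta <- lam -> eta) has no collider blocking it and no conditioned non-collider, so it is open.
Try {lam}:
  P1: blocked at fork node lam ∈ conditioning set.
  P2: blocked at fork node lam ∈ conditioning set.
{lam} contains no descendant of zeta and blocks every backdoor path.
{lam} is the unique smallest valid adjustment set.

{lam}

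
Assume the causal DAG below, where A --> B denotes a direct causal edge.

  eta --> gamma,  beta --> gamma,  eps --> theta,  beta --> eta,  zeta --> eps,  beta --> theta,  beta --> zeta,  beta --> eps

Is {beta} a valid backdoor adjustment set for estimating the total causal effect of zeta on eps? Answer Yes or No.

Yes

Backdoor paths from zeta to eps (paths whose first edge points into zeta):
  P1: zeta <- beta -> eps
  P2: zeta <- beta -> theta <- eps
Condition 1 (no descendant of zeta in the set): holds — descendants of zeta are {eps, theta}; none are in {beta}.
Condition 2 (every backdoor path blocked by {beta}):
  P1: blocked at fork node beta ∈ conditioning set.
  P2: blocked at fork node beta ∈ conditioning set.
{beta} satisfies the backdoor criterion.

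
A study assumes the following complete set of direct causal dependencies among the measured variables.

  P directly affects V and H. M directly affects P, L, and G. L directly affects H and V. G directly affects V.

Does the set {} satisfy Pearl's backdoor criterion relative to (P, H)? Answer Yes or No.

Backdoor paths from P to H (paths whose first edge points into P):
  P1: P <- M -> G -> V <- L -> H
  P2: P <- M -> L -> H
Condition 1 (no descendant of P in the set): holds — descendants of P are {H, V}; none are in {}.
Condition 2 (every backdoor path blocked by {}):
  P1: blocked at collider V (neither it nor any descendant is in the conditioning set).
  P2: open — no interior node is in the conditioning set.
{} does not satisfy the backdoor criterion.

No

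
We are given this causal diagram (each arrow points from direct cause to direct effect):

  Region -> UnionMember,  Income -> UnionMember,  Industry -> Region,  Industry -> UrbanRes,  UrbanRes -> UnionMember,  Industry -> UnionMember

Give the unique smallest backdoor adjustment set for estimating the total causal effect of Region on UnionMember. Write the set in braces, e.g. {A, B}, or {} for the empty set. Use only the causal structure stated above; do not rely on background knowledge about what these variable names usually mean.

{Industry}

Variables eligible for adjustment (non-descendants of Region, excluding Region and UnionMember): {Income, Industry, UrbanRes}.
Backdoor paths from Region to UnionMember:
  P1: Region <- Industry -> UrbanRes -> UnionMember
  P2: Region <- Industry -> UnionMember
The empty set is not sufficient: P1 (Region <- Industry -> UrbanRes -> UnionMember) has no collider blocking it and no conditioned non-collider, so it is open.
Try {Industry}:
  P1: blocked at fork node Industry ∈ conditioning set.
  P2: blocked at fork node Industry ∈ conditioning set.
{Industry} contains no descendant of Region and blocks every backdoor path.
No other singleton works — e.g. {Income} leaves P1 open — so {Industry} is the unique smallest valid adjustment set.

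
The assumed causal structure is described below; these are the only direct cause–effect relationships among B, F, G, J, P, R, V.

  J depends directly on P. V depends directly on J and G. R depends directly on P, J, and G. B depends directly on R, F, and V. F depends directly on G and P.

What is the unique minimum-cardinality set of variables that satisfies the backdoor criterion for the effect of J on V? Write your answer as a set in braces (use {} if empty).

{}

Variables eligible for adjustment (non-descendants of J, excluding J and V): {F, G, P}.
Backdoor paths from J to V:
  P1: J <- P -> R <- G -> F -> B <- V
  P2: J <- P -> R <- G -> V
  P3: J <- P -> R -> B <- F <- G -> V
  P4: J <- P -> R -> B <- V
  P5: J <- P -> F <- G -> R -> B <- V
  P6: J <- P -> F <- G -> V
  P7: J <- P -> F -> B <- R <- G -> V
  P8: J <- P -> F -> B <- V
Each backdoor path contains an unconditioned collider, so every path is already blocked with the empty conditioning set:
  P1: blocked at collider R (neither it nor any descendant is in the conditioning set).
  P2: blocked at collider R (neither it nor any descendant is in the conditioning set).
  P3: blocked at collider B (neither it nor any descendant is in the conditioning set).
  P4: blocked at collider B (neither it nor any descendant is in the conditioning set).
  P5: blocked at collider F (neither it nor any descendant is in the conditioning set).
  P6: blocked at collider F (neither it nor any descendant is in the conditioning set).
  P7: blocked at collider B (neither it nor any descendant is in the conditioning set).
  P8: blocked at collider B (neither it nor any descendant is in the conditioning set).
The empty set is therefore the unique smallest valid set.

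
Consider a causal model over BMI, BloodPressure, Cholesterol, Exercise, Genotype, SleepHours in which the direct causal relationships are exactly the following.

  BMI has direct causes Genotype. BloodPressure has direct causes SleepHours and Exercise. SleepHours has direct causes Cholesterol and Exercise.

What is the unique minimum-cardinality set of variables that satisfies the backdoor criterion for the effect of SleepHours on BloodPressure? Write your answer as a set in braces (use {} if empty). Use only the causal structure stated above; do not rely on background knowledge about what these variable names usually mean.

Variables eligible for adjustment (non-descendants of SleepHours, excluding SleepHours and BloodPressure): {BMI, Cholesterol, Exercise, Genotype}.
Backdoor paths from SleepHours to BloodPressure:
  P1: SleepHours <- Exercise -> BloodPressure
The empty set is not sufficient: P1 (SleepHours <- Exercise -> BloodPressure) has no collider blocking it and no conditioned non-collider, so it is open.
Try {Exercise}:
  P1: blocked at fork node Exercise ∈ conditioning set.
{Exercise} contains no descendant of SleepHours and blocks every backdoor path.
No other singleton works — e.g. {Genotype} leaves P1 open — so {Exercise} is the unique smallest valid adjustment set.

{Exercise}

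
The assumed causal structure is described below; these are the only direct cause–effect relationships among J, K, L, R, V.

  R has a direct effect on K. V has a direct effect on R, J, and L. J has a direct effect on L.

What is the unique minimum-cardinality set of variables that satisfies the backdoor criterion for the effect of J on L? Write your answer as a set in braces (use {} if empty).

Variables eligible for adjustment (non-descendants of J, excluding J and L): {K, R, V}.
Backdoor paths from J to L:
  P1: J <- V -> L
The empty set is not sufficient: P1 (J <- V -> L) has no collider blocking it and no conditioned non-collider, so it is open.
Try {V}:
  P1: blocked at fork node V ∈ conditioning set.
{V} contains no descendant of J and blocks every backdoor path.
No other singleton works — e.g. {R} leaves P1 open — so {V} is the unique smallest valid adjustment set.

{V}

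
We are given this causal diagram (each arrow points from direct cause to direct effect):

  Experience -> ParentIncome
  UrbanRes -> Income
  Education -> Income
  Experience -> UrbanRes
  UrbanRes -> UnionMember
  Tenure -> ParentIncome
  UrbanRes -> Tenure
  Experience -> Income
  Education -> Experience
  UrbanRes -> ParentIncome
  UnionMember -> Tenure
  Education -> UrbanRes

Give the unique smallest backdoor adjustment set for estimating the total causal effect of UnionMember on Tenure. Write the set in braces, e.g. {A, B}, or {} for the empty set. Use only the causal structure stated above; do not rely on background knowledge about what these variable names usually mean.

Variables eligible for adjustment (non-descendants of UnionMember, excluding UnionMember and Tenure): {Education, Experience, Income, UrbanRes}.
Backdoor paths from UnionMember to Tenure:
  P1: UnionMember <- UrbanRes <- Education -> Experience -> ParentIncome <- Tenure
  P2: UnionMember <- UrbanRes <- Education -> Income <- Experience -> ParentIncome <- Tenure
  P3: UnionMember <- UrbanRes <- Experience -> ParentIncome <- Tenure
  P4: UnionMember <- UrbanRes -> Tenure
  P5: UnionMember <- UrbanRes -> Income <- Education -> Experience -> ParentIncome <- Tenure
  P6: UnionMember <- UrbanRes -> Income <- Experience -> ParentIncome <- Tenure
  P7: UnionMember <- UrbanRes -> ParentIncome <- Tenure
The empty set is not sufficient: P4 (UnionMember <- UrbanRes -> Tenure) has no collider blocking it and no conditioned non-collider, so it is open.
Try {UrbanRes}:
  P1: blocked at chain node UrbanRes ∈ conditioning set.
  P2: blocked at chain node UrbanRes ∈ conditioning set.
  P3: blocked at chain node UrbanRes ∈ conditioning set.
  P4: blocked at fork node UrbanRes ∈ conditioning set.
  P5: blocked at fork node UrbanRes ∈ conditioning set.
  P6: blocked at fork node UrbanRes ∈ conditioning set.
  P7: blocked at fork node UrbanRes ∈ conditioning set.
{UrbanRes} contains no descendant of UnionMember and blocks every backdoor path.
No other singleton works — e.g. {Education} leaves P4 open — so {UrbanRes} is the unique smallest valid adjustment set.

{UrbanRes}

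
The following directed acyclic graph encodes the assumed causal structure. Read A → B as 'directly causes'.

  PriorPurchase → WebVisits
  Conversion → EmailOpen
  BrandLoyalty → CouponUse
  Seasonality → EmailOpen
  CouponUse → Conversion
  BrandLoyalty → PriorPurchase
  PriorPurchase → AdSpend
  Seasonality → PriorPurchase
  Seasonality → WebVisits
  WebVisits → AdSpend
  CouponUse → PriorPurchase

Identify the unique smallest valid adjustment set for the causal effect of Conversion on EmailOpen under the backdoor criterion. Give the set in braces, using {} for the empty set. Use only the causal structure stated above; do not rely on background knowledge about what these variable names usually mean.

Variables eligible for adjustment (non-descendants of Conversion, excluding Conversion and EmailOpen): {AdSpend, BrandLoyalty, CouponUse, PriorPurchase, Seasonality, WebVisits}.
Backdoor paths from Conversion to EmailOpen:
  P1: Conversion <- CouponUse <- BrandLoyalty -> PriorPurchase <- Seasonality -> EmailOpen
  P2: Conversion <- CouponUse <- BrandLoyalty -> PriorPurchase -> WebVisits <- Seasonality -> EmailOpen
  P3: Conversion <- CouponUse <- BrandLoyalty -> PriorPurchase -> AdSpend <- WebVisits <- Seasonality -> EmailOpen
  P4: Conversion <- CouponUse -> PriorPurchase <- Seasonality -> EmailOpen
  P5: Conversion <- CouponUse -> PriorPurchase -> WebVisits <- Seasonality -> EmailOpen
  P6: Conversion <- CouponUse -> PriorPurchase -> AdSpend <- WebVisits <- Seasonality -> EmailOpen
Each backdoor path contains an unconditioned collider, so every path is already blocked with the empty conditioning set:
  P1: blocked at collider PriorPurchase (neither it nor any descendant is in the conditioning set).
  P2: blocked at collider WebVisits (neither it nor any descendant is in the conditioning set).
  P3: blocked at collider AdSpend (neither it nor any descendant is in the conditioning set).
  P4: blocked at collider PriorPurchase (neither it nor any descendant is in the conditioning set).
  P5: blocked at collider WebVisits (neither it nor any descendant is in the conditioning set).
  P6: blocked at collider AdSpend (neither it nor any descendant is in the conditioning set).
The empty set is therefore the unique smallest valid set.

{}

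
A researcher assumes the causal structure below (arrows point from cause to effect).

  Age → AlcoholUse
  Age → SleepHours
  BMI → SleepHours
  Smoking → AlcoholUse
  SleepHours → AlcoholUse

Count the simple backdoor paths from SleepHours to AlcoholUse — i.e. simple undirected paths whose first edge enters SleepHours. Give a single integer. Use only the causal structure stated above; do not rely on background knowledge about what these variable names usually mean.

1

A backdoor path from SleepHours to AlcoholUse is any simple undirected path whose first edge points into SleepHours (i.e. leaves SleepHours via a parent).
Parents of SleepHours: {Age, BMI}.
Enumerating:
  P1: SleepHours <- Age -> AlcoholUse
That exhausts the simple backdoor paths. Count: 1.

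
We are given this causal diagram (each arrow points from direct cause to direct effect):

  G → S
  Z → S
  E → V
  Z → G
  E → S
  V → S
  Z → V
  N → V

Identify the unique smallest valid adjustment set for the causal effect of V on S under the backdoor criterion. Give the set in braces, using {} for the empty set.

{E, Z}

Variables eligible for adjustment (non-descendants of V, excluding V and S): {E, G, N, Z}.
Backdoor paths from V to S:
  P1: V <- E -> S
  P2: V <- Z -> G -> S
  P3: V <- Z -> S
The empty set is not sufficient: P1 (V <- E -> S) has no collider blocking it and no conditioned non-collider, so it is open.
Try {E, Z}:
  P1: blocked at fork node E ∈ conditioning set.
  P2: blocked at fork node Z ∈ conditioning set.
  P3: blocked at fork node Z ∈ conditioning set.
{E, Z} contains no descendant of V and blocks every backdoor path.
Every element of {E, Z} is needed (dropping E leaves P1 open; dropping Z leaves P2 open), so no proper subset is valid.
Among all size-2 subsets of the eligible variables, only {E, Z} blocks every backdoor path, so it is the unique smallest valid adjustment set.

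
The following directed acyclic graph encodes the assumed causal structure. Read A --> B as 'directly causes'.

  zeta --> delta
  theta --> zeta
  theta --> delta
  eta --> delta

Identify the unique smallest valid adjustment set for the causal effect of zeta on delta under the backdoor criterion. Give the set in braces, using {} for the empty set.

Variables eligible for adjustment (non-descendants of zeta, excluding zeta and delta): {eta, theta}.
Backdoor paths from zeta to delta:
  P1: zeta <- theta -> delta
The empty set is not sufficient: P1 (zeta <- theta -> delta) has no collider blocking it and no conditioned non-collider, so it is open.
Try {theta}:
  P1: blocked at fork node theta ∈ conditioning set.
{theta} contains no descendant of zeta and blocks every backdoor path.
No other singleton works — e.g. {eta} leaves P1 open — so {theta} is the unique smallest valid adjustment set.

{theta}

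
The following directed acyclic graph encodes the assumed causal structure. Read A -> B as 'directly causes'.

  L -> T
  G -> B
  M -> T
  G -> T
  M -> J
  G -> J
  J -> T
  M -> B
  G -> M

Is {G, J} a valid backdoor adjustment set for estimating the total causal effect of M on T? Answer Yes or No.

No

Backdoor paths from M to T (paths whose first edge points into M):
  P1: M <- G -> J -> T
  P2: M <- G -> T
Condition 1 (no descendant of M in the set): FAILS — J is a descendant of M.
Condition 2 (every backdoor path blocked by {G, J}):
  P1: blocked at fork node G ∈ conditioning set.
  P2: blocked at fork node G ∈ conditioning set.
{G, J} does not satisfy the backdoor criterion.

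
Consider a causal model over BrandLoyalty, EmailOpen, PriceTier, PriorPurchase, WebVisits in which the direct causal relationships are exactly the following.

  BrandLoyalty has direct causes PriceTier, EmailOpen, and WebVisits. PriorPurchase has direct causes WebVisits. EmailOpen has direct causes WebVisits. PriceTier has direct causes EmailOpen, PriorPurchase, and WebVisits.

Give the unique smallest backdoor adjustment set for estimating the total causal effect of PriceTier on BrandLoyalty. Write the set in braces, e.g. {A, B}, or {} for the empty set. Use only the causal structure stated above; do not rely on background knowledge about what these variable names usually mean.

Variables eligible for adjustment (non-descendants of PriceTier, excluding PriceTier and BrandLoyalty): {EmailOpen, PriorPurchase, WebVisits}.
Backdoor paths from PriceTier to BrandLoyalty:
  P1: PriceTier <- WebVisits -> EmailOpen -> BrandLoyalty
  P2: PriceTier <- WebVisits -> BrandLoyalty
  P3: PriceTier <- EmailOpen <- WebVisits -> BrandLoyalty
  P4: PriceTier <- EmailOpen -> BrandLoyalty
  P5: PriceTier <- PriorPurchase <- WebVisits -> EmailOpen -> BrandLoyalty
  P6: PriceTier <- PriorPurchase <- WebVisits -> BrandLoyalty
The empty set is not sufficient: P1 (PriceTier <- WebVisits -> EmailOpen -> BrandLoyalty) has no collider blocking it and no conditioned non-collider, so it is open.
Try {EmailOpen, WebVisits}:
  P1: blocked at fork node WebVisits ∈ conditioning set.
  P2: blocked at fork node WebVisits ∈ conditioning set.
  P3: blocked at chain node EmailOpen ∈ conditioning set.
  P4: blocked at fork node EmailOpen ∈ conditioning set.
  P5: blocked at fork node WebVisits ∈ conditioning set.
  P6: blocked at fork node WebVisits ∈ conditioning set.
{EmailOpen, WebVisits} contains no descendant of PriceTier and blocks every backdoor path.
Every element of {EmailOpen, WebVisits} is needed (dropping EmailOpen leaves P4 open; dropping WebVisits leaves P2 open), so no proper subset is valid.
Among all size-2 subsets of the eligible variables, only {EmailOpen, WebVisits} blocks every backdoor path, so it is the unique smallest valid adjustment set.

{EmailOpen, WebVisits}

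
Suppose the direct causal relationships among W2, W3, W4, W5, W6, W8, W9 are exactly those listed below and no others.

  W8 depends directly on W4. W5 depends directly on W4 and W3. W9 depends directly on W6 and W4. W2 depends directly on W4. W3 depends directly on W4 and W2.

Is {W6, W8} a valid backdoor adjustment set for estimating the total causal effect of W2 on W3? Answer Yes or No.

No

Backdoor paths from W2 to W3 (paths whose first edge points into W2):
  P1: W2 <- W4 -> W3
  P2: W2 <- W4 -> W5 <- W3
Condition 1 (no descendant of W2 in the set): holds — descendants of W2 are {W3, W5}; none are in {W6, W8}.
Condition 2 (every backdoor path blocked by {W6, W8}):
  P1: open — no interior node is in the conditioning set.
  P2: blocked at collider W5 (neither it nor any descendant is in the conditioning set).
{W6, W8} does not satisfy the backdoor criterion.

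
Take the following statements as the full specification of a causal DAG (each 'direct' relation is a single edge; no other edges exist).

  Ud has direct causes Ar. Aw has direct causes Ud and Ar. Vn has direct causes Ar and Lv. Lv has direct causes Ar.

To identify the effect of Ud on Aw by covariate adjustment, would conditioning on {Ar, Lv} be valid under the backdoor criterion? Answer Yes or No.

Backdoor paths from Ud to Aw (paths whose first edge points into Ud):
  P1: Ud <- Ar -> Aw
Condition 1 (no descendant of Ud in the set): holds — descendants of Ud are {Aw}; none are in {Ar, Lv}.
Condition 2 (every backdoor path blocked by {Ar, Lv}):
  P1: blocked at fork node Ar ∈ conditioning set.
{Ar, Lv} satisfies the backdoor criterion.

Yes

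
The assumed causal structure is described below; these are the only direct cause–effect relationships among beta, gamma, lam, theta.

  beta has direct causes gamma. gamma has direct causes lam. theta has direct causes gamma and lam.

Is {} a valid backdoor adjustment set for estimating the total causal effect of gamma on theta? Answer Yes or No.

Backdoor paths from gamma to theta (paths whose first edge points into gamma):
  P1: gamma <- lam -> theta
Condition 1 (no descendant of gamma in the set): holds — descendants of gamma are {beta, theta}; none are in {}.
Condition 2 (every backdoor path blocked by {}):
  P1: open — no interior node is in the conditioning set.
{} does not satisfy the backdoor criterion.

No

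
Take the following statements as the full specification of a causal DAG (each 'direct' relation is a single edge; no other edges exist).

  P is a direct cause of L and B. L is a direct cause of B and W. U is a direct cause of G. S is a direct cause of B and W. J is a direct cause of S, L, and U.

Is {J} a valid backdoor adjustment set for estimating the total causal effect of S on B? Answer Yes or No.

Yes

Backdoor paths from S to B (paths whose first edge points into S):
  P1: S <- J -> L <- P -> B
  P2: S <- J -> L -> B
Condition 1 (no descendant of S in the set): holds — descendants of S are {B, W}; none are in {J}.
Condition 2 (every backdoor path blocked by {J}):
  P1: blocked at fork node J ∈ conditioning set.
  P2: blocked at fork node J ∈ conditioning set.
{J} satisfies the backdoor criterion.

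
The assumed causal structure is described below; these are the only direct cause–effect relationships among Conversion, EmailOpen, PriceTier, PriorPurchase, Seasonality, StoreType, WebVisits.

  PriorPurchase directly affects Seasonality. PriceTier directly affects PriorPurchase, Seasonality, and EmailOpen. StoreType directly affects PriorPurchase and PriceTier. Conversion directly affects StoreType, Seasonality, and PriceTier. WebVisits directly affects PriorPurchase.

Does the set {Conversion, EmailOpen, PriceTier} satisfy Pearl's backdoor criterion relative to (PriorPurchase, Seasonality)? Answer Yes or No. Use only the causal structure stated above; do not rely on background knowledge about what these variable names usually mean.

Yes

Backdoor paths from PriorPurchase to Seasonality (paths whose first edge points into PriorPurchase):
  P1: PriorPurchase <- StoreType <- Conversion -> PriceTier -> Seasonality
  P2: PriorPurchase <- StoreType <- Conversion -> Seasonality
  P3: PriorPurchase <- StoreType -> PriceTier <- Conversion -> Seasonality
  P4: PriorPurchase <- StoreType -> PriceTier -> Seasonality
  P5: PriorPurchase <- PriceTier <- Conversion -> Seasonality
  P6: PriorPurchase <- PriceTier <- StoreType <- Conversion -> Seasonality
  P7: PriorPurchase <- PriceTier -> Seasonality
Condition 1 (no descendant of PriorPurchase in the set): holds — descendants of PriorPurchase are {Seasonality}; none are in {Conversion, EmailOpen, PriceTier}.
Condition 2 (every backdoor path blocked by {Conversion, EmailOpen, PriceTier}):
  P1: blocked at fork node Conversion ∈ conditioning set.
  P2: blocked at fork node Conversion ∈ conditioning set.
  P3: blocked at fork node Conversion ∈ conditioning set.
  P4: blocked at chain node PriceTier ∈ conditioning set.
  P5: blocked at chain node PriceTier ∈ conditioning set.
  P6: blocked at chain node PriceTier ∈ conditioning set.
  P7: blocked at fork node PriceTier ∈ conditioning set.
{Conversion, EmailOpen, PriceTier} satisfies the backdoor criterion.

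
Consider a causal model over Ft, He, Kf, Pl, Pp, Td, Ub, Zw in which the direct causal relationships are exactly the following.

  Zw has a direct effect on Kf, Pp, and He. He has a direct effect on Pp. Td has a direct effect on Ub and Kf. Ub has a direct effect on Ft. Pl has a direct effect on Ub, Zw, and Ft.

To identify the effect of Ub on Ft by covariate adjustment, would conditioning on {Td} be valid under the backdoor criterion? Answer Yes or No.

No

Backdoor paths from Ub to Ft (paths whose first edge points into Ub):
  P1: Ub <- Td -> Kf <- Zw <- Pl -> Ft
  P2: Ub <- Pl -> Ft
Condition 1 (no descendant of Ub in the set): holds — descendants of Ub are {Ft}; none are in {Td}.
Condition 2 (every backdoor path blocked by {Td}):
  P1: blocked at fork node Td ∈ conditioning set.
  P2: open — no interior node is in the conditioning set.
{Td} does not satisfy the backdoor criterion.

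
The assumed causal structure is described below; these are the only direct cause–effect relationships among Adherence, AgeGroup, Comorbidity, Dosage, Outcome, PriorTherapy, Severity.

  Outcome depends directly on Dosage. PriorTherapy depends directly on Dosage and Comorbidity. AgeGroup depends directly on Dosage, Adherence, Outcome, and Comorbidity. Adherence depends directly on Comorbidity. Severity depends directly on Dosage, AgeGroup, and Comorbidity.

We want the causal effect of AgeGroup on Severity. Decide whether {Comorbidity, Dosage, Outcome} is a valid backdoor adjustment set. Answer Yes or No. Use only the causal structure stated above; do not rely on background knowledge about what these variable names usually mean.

Backdoor paths from AgeGroup to Severity (paths whose first edge points into AgeGroup):
  P1: AgeGroup <- Comorbidity -> PriorTherapy <- Dosage -> Severity
  P2: AgeGroup <- Comorbidity -> Severity
  P3: AgeGroup <- Adherence <- Comorbidity -> PriorTherapy <- Dosage -> Severity
  P4: AgeGroup <- Adherence <- Comorbidity -> Severity
  P5: AgeGroup <- Dosage -> PriorTherapy <- Comorbidity -> Severity
  P6: AgeGroup <- Dosage -> Severity
  P7: AgeGroup <- Outcome <- Dosage -> PriorTherapy <- Comorbidity -> Severity
  P8: AgeGroup <- Outcome <- Dosage -> Severity
Condition 1 (no descendant of AgeGroup in the set): holds — descendants of AgeGroup are {Severity}; none are in {Comorbidity, Dosage, Outcome}.
Condition 2 (every backdoor path blocked by {Comorbidity, Dosage, Outcome}):
  P1: blocked at fork node Comorbidity ∈ conditioning set.
  P2: blocked at fork node Comorbidity ∈ conditioning set.
  P3: blocked at fork node Comorbidity ∈ conditioning set.
  P4: blocked at fork node Comorbidity ∈ conditioning set.
  P5: blocked at fork node Dosage ∈ conditioning set.
  P6: blocked at fork node Dosage ∈ conditioning set.
  P7: blocked at chain node Outcome ∈ conditioning set.
  P8: blocked at chain node Outcome ∈ conditioning set.
{Comorbidity, Dosage, Outcome} satisfies the backdoor criterion.

Yes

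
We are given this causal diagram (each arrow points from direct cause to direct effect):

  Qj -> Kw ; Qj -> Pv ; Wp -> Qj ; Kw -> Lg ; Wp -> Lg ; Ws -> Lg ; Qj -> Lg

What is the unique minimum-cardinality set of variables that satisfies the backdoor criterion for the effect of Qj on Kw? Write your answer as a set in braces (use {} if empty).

Variables eligible for adjustment (non-descendants of Qj, excluding Qj and Kw): {Wp, Ws}.
Backdoor paths from Qj to Kw:
  P1: Qj <- Wp -> Lg <- Kw
Each backdoor path contains an unconditioned collider, so every path is already blocked with the empty conditioning set:
  P1: blocked at collider Lg (neither it nor any descendant is in the conditioning set).
The empty set is therefore the unique smallest valid set.

{}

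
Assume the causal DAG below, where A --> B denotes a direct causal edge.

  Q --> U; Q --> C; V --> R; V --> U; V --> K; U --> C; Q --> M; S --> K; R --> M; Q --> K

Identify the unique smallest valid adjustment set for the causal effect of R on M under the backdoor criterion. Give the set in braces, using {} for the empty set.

Variables eligible for adjustment (non-descendants of R, excluding R and M): {C, K, Q, S, U, V}.
Backdoor paths from R to M:
  P1: R <- V -> K <- Q -> M
  P2: R <- V -> U <- Q -> M
  P3: R <- V -> U -> C <- Q -> M
Each backdoor path contains an unconditioned collider, so every path is already blocked with the empty conditioning set:
  P1: blocked at collider K (neither it nor any descendant is in the conditioning set).
  P2: blocked at collider U (neither it nor any descendant is in the conditioning set).
  P3: blocked at collider C (neither it nor any descendant is in the conditioning set).
The empty set is therefore the unique smallest valid set.

{}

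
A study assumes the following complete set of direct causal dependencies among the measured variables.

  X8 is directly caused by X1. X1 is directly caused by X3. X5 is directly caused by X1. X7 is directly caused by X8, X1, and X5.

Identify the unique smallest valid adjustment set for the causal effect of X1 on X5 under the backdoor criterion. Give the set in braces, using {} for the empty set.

{}

Variables eligible for adjustment (non-descendants of X1, excluding X1 and X5): {X3}.
Backdoor paths from X1 to X5:
  (none)
With no backdoor paths the empty set already satisfies the criterion, and it is trivially minimal.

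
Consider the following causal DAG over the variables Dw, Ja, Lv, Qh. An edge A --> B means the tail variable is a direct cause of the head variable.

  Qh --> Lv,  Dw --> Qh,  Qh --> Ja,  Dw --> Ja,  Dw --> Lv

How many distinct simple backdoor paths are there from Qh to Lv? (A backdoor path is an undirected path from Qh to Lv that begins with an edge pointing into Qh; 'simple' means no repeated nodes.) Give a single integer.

A backdoor path from Qh to Lv is any simple undirected path whose first edge points into Qh (i.e. leaves Qh via a parent).
Parents of Qh: {Dw}.
Enumerating:
  P1: Qh <- Dw -> Lv
That exhausts the simple backdoor paths. Count: 1.

1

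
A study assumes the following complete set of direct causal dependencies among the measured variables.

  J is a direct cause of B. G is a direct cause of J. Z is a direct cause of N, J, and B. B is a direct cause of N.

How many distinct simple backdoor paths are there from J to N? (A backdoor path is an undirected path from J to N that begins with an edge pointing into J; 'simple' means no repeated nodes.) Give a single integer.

A backdoor path from J to N is any simple undirected path whose first edge points into J (i.e. leaves J via a parent).
Parents of J: {G, Z}.
Enumerating:
  P1: J <- Z -> B -> N
  P2: J <- Z -> N
That exhausts the simple backdoor paths. Count: 2.

2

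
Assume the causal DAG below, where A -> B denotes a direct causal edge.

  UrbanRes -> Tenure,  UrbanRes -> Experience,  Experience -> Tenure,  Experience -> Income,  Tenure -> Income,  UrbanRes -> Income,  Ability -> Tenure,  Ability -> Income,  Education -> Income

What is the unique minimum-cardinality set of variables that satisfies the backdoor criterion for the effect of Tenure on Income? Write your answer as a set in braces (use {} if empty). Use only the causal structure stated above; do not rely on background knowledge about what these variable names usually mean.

Variables eligible for adjustment (non-descendants of Tenure, excluding Tenure and Income): {Ability, Education, Experience, UrbanRes}.
Backdoor paths from Tenure to Income:
  P1: Tenure <- UrbanRes -> Experience -> Income
  P2: Tenure <- UrbanRes -> Income
  P3: Tenure <- Ability -> Income
  P4: Tenure <- Experience <- UrbanRes -> Income
  P5: Tenure <- Experience -> Income
The empty set is not sufficient: P1 (Tenure <- UrbanRes -> Experience -> Income) has no collider blocking it and no conditioned non-collider, so it is open.
Try {Ability, Experience, UrbanRes}:
  P1: blocked at fork node UrbanRes ∈ conditioning set.
  P2: blocked at fork node UrbanRes ∈ conditioning set.
  P3: blocked at fork node Ability ∈ conditioning set.
  P4: blocked at chain node Experience ∈ conditioning set.
  P5: blocked at fork node Experience ∈ conditioning set.
{Ability, Experience, UrbanRes} contains no descendant of Tenure and blocks every backdoor path.
Every element of {Ability, Experience, UrbanRes} is needed (dropping Ability leaves P3 open; dropping Experience leaves P5 open; dropping UrbanRes leaves P2 open), so no proper subset is valid.
Among all size-3 subsets of the eligible variables, only {Ability, Experience, UrbanRes} blocks every backdoor path, so it is the unique smallest valid adjustment set.

{Ability, Experience, UrbanRes}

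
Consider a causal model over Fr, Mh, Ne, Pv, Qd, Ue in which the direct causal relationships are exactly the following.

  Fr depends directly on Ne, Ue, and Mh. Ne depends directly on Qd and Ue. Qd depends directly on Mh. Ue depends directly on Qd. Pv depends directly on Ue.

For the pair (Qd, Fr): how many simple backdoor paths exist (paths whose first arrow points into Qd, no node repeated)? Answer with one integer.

1

A backdoor path from Qd to Fr is any simple undirected path whose first edge points into Qd (i.e. leaves Qd via a parent).
Parents of Qd: {Mh}.
Enumerating:
  P1: Qd <- Mh -> Fr
That exhausts the simple backdoor paths. Count: 1.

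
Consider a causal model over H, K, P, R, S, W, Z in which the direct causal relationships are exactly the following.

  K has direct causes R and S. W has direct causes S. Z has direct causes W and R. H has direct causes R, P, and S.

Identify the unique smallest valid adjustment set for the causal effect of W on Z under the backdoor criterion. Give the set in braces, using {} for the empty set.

Variables eligible for adjustment (non-descendants of W, excluding W and Z): {H, K, P, R, S}.
Backdoor paths from W to Z:
  P1: W <- S -> H <- R -> Z
  P2: W <- S -> K <- R -> Z
Each backdoor path contains an unconditioned collider, so every path is already blocked with the empty conditioning set:
  P1: blocked at collider H (neither it nor any descendant is in the conditioning set).
  P2: blocked at collider K (neither it nor any descendant is in the conditioning set).
The empty set is therefore the unique smallest valid set.

{}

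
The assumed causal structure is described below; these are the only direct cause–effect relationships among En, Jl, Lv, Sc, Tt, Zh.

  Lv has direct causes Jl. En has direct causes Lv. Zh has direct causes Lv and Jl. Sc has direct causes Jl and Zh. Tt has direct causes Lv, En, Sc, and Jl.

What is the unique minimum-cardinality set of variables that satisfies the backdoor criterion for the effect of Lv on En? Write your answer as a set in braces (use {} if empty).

{}

Variables eligible for adjustment (non-descendants of Lv, excluding Lv and En): {Jl}.
Backdoor paths from Lv to En:
  P1: Lv <- Jl -> Zh -> Sc -> Tt <- En
  P2: Lv <- Jl -> Sc -> Tt <- En
  P3: Lv <- Jl -> Tt <- En
Each backdoor path contains an unconditioned collider, so every path is already blocked with the empty conditioning set:
  P1: blocked at collider Tt (neither it nor any descendant is in the conditioning set).
  P2: blocked at collider Tt (neither it nor any descendant is in the conditioning set).
  P3: blocked at collider Tt (neither it nor any descendant is in the conditioning set).
The empty set is therefore the unique smallest valid set.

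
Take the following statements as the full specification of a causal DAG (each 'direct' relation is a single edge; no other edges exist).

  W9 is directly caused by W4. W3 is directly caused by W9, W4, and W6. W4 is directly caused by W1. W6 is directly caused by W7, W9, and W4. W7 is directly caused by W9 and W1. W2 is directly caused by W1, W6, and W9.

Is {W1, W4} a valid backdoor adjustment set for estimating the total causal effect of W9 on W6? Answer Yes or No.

Yes

Backdoor paths from W9 to W6 (paths whose first edge points into W9):
  P1: W9 <- W4 <- W1 -> W7 -> W6
  P2: W9 <- W4 <- W1 -> W2 <- W6
  P3: W9 <- W4 -> W6
  P4: W9 <- W4 -> W3 <- W6
Condition 1 (no descendant of W9 in the set): holds — descendants of W9 are {W2, W3, W6, W7}; none are in {W1, W4}.
Condition 2 (every backdoor path blocked by {W1, W4}):
  P1: blocked at chain node W4 ∈ conditioning set.
  P2: blocked at chain node W4 ∈ conditioning set.
  P3: blocked at fork node W4 ∈ conditioning set.
  P4: blocked at fork node W4 ∈ conditioning set.
{W1, W4} satisfies the backdoor criterion.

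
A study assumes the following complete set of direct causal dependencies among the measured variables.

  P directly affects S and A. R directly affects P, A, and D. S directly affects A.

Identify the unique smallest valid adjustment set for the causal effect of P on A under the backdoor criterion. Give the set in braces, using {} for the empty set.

Variables eligible for adjustment (non-descendants of P, excluding P and A): {D, R}.
Backdoor paths from P to A:
  P1: P <- R -> A
The empty set is not sufficient: P1 (P <- R -> A) has no collider blocking it and no conditioned non-collider, so it is open.
Try {R}:
  P1: blocked at fork node R ∈ conditioning set.
{R} contains no descendant of P and blocks every backdoor path.
No other singleton works — e.g. {D} leaves P1 open — so {R} is the unique smallest valid adjustment set.

{R}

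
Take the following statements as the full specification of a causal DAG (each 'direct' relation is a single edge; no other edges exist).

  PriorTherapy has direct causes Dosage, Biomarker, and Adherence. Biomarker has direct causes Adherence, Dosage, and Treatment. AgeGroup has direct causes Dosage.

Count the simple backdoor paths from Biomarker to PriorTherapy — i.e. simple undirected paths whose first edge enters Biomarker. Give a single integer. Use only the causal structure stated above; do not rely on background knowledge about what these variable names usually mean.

2

A backdoor path from Biomarker to PriorTherapy is any simple undirected path whose first edge points into Biomarker (i.e. leaves Biomarker via a parent).
Parents of Biomarker: {Adherence, Dosage, Treatment}.
Enumerating:
  P1: Biomarker <- Adherence -> PriorTherapy
  P2: Biomarker <- Dosage -> PriorTherapy
That exhausts the simple backdoor paths. Count: 2.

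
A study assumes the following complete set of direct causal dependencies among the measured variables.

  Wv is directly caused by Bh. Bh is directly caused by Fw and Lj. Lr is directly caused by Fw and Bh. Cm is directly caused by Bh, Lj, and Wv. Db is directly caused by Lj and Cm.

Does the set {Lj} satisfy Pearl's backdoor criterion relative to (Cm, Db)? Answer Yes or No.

Backdoor paths from Cm to Db (paths whose first edge points into Cm):
  P1: Cm <- Lj -> Db
  P2: Cm <- Bh <- Lj -> Db
  P3: Cm <- Wv <- Bh <- Lj -> Db
Condition 1 (no descendant of Cm in the set): holds — descendants of Cm are {Db}; none are in {Lj}.
Condition 2 (every backdoor path blocked by {Lj}):
  P1: blocked at fork node Lj ∈ conditioning set.
  P2: blocked at fork node Lj ∈ conditioning set.
  P3: blocked at fork node Lj ∈ conditioning set.
{Lj} satisfies the backdoor criterion.

Yes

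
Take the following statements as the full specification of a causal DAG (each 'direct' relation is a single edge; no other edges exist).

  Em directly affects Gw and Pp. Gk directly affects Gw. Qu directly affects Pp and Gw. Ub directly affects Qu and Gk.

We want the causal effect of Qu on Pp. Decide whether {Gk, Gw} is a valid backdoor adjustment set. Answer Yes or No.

Backdoor paths from Qu to Pp (paths whose first edge points into Qu):
  P1: Qu <- Ub -> Gk -> Gw <- Em -> Pp
Condition 1 (no descendant of Qu in the set): FAILS — Gw is a descendant of Qu.
Condition 2 (every backdoor path blocked by {Gk, Gw}):
  P1: blocked at chain node Gk ∈ conditioning set.
{Gk, Gw} does not satisfy the backdoor criterion.

No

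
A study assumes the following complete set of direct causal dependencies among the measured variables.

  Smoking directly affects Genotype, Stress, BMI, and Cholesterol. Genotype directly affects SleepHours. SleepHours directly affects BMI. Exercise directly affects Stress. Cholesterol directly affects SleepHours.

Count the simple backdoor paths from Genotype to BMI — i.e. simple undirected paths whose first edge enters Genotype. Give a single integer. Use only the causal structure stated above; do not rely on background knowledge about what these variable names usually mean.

A backdoor path from Genotype to BMI is any simple undirected path whose first edge points into Genotype (i.e. leaves Genotype via a parent).
Parents of Genotype: {Smoking}.
Enumerating:
  P1: Genotype <- Smoking -> Cholesterol -> SleepHours -> BMI
  P2: Genotype <- Smoking -> BMI
That exhausts the simple backdoor paths. Count: 2.

2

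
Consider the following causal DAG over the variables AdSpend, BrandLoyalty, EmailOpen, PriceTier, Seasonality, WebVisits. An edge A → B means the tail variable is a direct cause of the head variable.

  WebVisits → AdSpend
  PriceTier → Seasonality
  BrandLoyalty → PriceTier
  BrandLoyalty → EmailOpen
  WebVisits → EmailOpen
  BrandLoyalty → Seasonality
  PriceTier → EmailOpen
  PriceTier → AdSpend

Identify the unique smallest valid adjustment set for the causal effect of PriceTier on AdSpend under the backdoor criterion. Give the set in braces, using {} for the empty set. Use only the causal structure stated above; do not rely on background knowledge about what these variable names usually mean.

{}

Variables eligible for adjustment (non-descendants of PriceTier, excluding PriceTier and AdSpend): {BrandLoyalty, WebVisits}.
Backdoor paths from PriceTier to AdSpend:
  P1: PriceTier <- BrandLoyalty -> EmailOpen <- WebVisits -> AdSpend
Each backdoor path contains an unconditioned collider, so every path is already blocked with the empty conditioning set:
  P1: blocked at collider EmailOpen (neither it nor any descendant is in the conditioning set).
The empty set is therefore the unique smallest valid set.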